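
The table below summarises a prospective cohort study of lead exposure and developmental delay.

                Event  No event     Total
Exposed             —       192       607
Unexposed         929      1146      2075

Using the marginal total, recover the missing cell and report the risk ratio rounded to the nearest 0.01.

The missing cell is in the exposed row: 607 − 192 = 415.
So a = 415, b = 192, c = 929, d = 1146.
RR = [a/(a+b)] / [c/(c+d)] = (415/607) / (929/2075) = 0.68369/0.44771 = 1.52708

1.53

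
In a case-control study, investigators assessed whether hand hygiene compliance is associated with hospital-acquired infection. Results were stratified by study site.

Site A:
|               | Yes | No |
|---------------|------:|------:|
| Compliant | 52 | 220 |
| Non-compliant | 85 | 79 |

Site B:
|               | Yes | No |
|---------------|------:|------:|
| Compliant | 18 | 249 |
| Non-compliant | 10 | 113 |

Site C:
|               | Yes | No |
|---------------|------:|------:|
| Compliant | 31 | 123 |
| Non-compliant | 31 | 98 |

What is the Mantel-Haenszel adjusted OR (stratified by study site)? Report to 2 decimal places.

0.40

OR_MH = Σ(aᵢdᵢ/nᵢ) / Σ(bᵢcᵢ/nᵢ), where nᵢ is the stratum total.
Stratum 1 (Site A): n = 436; a·d/n = 52·79/436 = 9.4220; b·c/n = 220·85/436 = 42.8899
Stratum 2 (Site B): n = 390; a·d/n = 18·113/390 = 5.2154; b·c/n = 249·10/390 = 6.3846
Stratum 3 (Site C): n = 283; a·d/n = 31·98/283 = 10.7350; b·c/n = 123·31/283 = 13.4735
OR_MH = (9.4220 + 5.2154 + 10.7350) / (42.8899 + 6.3846 + 13.4735) = 25.3724 / 62.7480 = 0.40435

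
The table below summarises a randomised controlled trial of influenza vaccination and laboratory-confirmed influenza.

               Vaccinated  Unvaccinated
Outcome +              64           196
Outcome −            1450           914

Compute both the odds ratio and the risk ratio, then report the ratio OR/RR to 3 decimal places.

0.860

Reading the table with exposure as columns: a = 64 (Vaccinated, case), b = 1450 (Vaccinated, non-case), c = 196 (Unvaccinated, case), d = 914.
OR = (64·914)/(1450·196) = 58496/284200 = 0.20583
Risk in exposed = 64/1514 = 0.04227; risk in unexposed = 196/1110 = 0.17658; RR = 0.23940
OR/RR = 0.20583 / 0.23940 = 0.85977
The outcome is not rare, so the OR lies further from 1 than the RR.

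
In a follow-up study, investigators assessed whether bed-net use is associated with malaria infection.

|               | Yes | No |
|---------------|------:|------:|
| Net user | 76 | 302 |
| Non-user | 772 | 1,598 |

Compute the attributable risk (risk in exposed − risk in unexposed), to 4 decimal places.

-0.1247

Cells: a = 76, b = 302, c = 772, d = 1598.
Risk in exposed = 76/378 = 0.201058; risk in unexposed = 772/2370 = 0.325738.
Risk difference = 0.201058 − 0.325738 = -0.124680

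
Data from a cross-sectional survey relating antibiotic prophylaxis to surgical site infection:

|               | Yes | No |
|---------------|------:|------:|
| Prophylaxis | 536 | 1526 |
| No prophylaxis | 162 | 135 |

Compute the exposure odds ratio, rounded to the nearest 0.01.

Cells: a = 536, b = 1526, c = 162, d = 135.
OR = (a·d)/(b·c) = (536 × 135) / (1526 × 162) = 72360 / 247212 = 0.29270
Exposure is associated with lower odds of surgical site infection (OR = 0.29 < 1).

0.29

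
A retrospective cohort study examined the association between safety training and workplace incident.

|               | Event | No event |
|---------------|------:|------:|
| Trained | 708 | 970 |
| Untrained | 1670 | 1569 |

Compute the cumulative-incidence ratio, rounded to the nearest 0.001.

Cells: a = 708, b = 970, c = 1670, d = 1569.
Risk in exposed = 708/1678 = 0.42193; risk in unexposed = 1670/3239 = 0.51559.
RR = 0.42193 / 0.51559 = 0.81834
The risk is 18% lower among the exposed than among the unexposed.

0.818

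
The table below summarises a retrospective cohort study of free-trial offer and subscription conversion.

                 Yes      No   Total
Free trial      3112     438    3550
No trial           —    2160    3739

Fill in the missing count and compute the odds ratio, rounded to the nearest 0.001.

9.719

The missing cell is in the unexposed row: 3739 − 2160 = 1579.
So a = 3112, b = 438, c = 1579, d = 2160.
OR = (a·d)/(b·c) = (3112 × 2160) / (438 × 1579) = 6721920 / 691602 = 9.71935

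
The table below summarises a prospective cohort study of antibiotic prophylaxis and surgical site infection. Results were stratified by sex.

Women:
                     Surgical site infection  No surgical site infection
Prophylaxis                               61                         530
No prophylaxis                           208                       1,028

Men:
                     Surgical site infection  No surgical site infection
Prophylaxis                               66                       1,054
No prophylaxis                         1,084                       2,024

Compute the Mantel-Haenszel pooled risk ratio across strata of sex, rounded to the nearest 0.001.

0.253

RR_MH = Σ(aᵢ·n₀ᵢ/nᵢ) / Σ(cᵢ·n₁ᵢ/nᵢ), with n₁ᵢ = aᵢ+bᵢ (exposed), n₀ᵢ = cᵢ+dᵢ (unexposed), nᵢ = n₁ᵢ+n₀ᵢ.
Stratum 1 (Women): n₁ = 591, n₀ = 1236, n = 1827; a·n₀/n = 61·1236/1827 = 41.2677; c·n₁/n = 208·591/1827 = 67.2841
Stratum 2 (Men): n₁ = 1120, n₀ = 3108, n = 4228; a·n₀/n = 66·3108/4228 = 48.5166; c·n₁/n = 1084·1120/4228 = 287.1523
RR_MH = (41.2677 + 48.5166) / (67.2841 + 287.1523) = 89.7842 / 354.4364 = 0.25332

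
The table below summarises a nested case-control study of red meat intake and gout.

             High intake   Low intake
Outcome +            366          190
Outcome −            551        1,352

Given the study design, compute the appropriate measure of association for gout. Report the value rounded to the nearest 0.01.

Reading the table with exposure as columns: a = 366 (High intake, case), b = 551 (High intake, non-case), c = 190 (Low intake, case), d = 1352.
This is a nested case-control study: participants were sampled on outcome status, so risks in the source population cannot be estimated directly — relative risk is not valid here. The odds ratio is the appropriate measure.
OR = (a·d)/(b·c) = (366 × 1352) / (551 × 190) = 494832 / 104690 = 4.72664

4.73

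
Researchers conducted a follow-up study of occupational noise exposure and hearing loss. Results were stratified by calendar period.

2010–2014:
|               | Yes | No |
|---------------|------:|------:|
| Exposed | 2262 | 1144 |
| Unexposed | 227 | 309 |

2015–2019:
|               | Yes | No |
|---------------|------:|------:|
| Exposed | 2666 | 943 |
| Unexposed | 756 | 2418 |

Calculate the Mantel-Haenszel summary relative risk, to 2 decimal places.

RR_MH = Σ(aᵢ·n₀ᵢ/nᵢ) / Σ(cᵢ·n₁ᵢ/nᵢ), with n₁ᵢ = aᵢ+bᵢ (exposed), n₀ᵢ = cᵢ+dᵢ (unexposed), nᵢ = n₁ᵢ+n₀ᵢ.
Stratum 1 (2010–2014): n₁ = 3406, n₀ = 536, n = 3942; a·n₀/n = 2262·536/3942 = 307.5677; c·n₁/n = 227·3406/3942 = 196.1344
Stratum 2 (2015–2019): n₁ = 3609, n₀ = 3174, n = 6783; a·n₀/n = 2666·3174/6783 = 1247.5135; c·n₁/n = 756·3609/6783 = 402.2415
RR_MH = (307.5677 + 1247.5135) / (196.1344 + 402.2415) = 1555.0812 / 598.3759 = 2.59884

2.60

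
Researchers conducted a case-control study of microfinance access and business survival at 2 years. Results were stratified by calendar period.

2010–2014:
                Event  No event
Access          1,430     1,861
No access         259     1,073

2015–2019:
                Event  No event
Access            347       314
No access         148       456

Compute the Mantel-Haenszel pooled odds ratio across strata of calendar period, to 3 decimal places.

OR_MH = Σ(aᵢdᵢ/nᵢ) / Σ(bᵢcᵢ/nᵢ), where nᵢ is the stratum total.
Stratum 1 (2010–2014): n = 4623; a·d/n = 1430·1073/4623 = 331.9035; b·c/n = 1861·259/4623 = 104.2611
Stratum 2 (2015–2019): n = 1265; a·d/n = 347·456/1265 = 125.0846; b·c/n = 314·148/1265 = 36.7368
OR_MH = (331.9035 + 125.0846) / (104.2611 + 36.7368) = 456.9881 / 140.9978 = 3.24110

3.241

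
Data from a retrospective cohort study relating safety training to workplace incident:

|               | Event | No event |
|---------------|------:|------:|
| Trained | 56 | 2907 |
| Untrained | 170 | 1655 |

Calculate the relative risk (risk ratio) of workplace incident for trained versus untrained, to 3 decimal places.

Cells: a = 56, b = 2907, c = 170, d = 1655.
Risk in exposed = 56/2963 = 0.01890; risk in unexposed = 170/1825 = 0.09315.
RR = 0.01890 / 0.09315 = 0.20289
The risk is 80% lower among the exposed than among the unexposed.

0.203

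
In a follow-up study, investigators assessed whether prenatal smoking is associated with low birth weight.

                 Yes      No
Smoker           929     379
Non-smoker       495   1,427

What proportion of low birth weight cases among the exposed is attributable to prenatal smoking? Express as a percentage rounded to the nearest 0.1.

63.7

Cells: a = 929, b = 379, c = 495, d = 1427.
Risk in exposed = 929/1308 = 0.71024; risk in unexposed = 495/1922 = 0.25754.
RR = 0.71024/0.25754 = 2.75776
AR% = (RR − 1)/RR × 100 = (2.75776 − 1)/2.75776 × 100 = 63.7387%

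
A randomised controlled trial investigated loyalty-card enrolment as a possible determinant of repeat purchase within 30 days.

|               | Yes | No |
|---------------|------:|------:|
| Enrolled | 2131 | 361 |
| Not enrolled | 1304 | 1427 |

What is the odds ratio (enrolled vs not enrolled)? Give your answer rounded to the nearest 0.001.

6.460

Cells: a = 2131, b = 361, c = 1304, d = 1427.
OR = (a·d)/(b·c) = (2131 × 1427) / (361 × 1304) = 3040937 / 470744 = 6.45985
The odds of repeat purchase within 30 days are about 6.46 times as high in the enrolled group.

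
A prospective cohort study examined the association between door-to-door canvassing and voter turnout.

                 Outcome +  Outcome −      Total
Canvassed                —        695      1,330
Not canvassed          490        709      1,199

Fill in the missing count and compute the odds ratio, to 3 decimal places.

1.322

The missing cell is in the exposed row: 1330 − 695 = 635.
So a = 635, b = 695, c = 490, d = 709.
OR = (a·d)/(b·c) = (635 × 709) / (695 × 490) = 450215 / 340550 = 1.32202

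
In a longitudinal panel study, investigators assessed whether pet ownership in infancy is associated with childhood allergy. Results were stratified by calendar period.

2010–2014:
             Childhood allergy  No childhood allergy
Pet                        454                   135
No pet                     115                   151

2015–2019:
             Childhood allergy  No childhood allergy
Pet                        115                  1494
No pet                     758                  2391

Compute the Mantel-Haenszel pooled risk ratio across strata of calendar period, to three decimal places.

0.648

RR_MH = Σ(aᵢ·n₀ᵢ/nᵢ) / Σ(cᵢ·n₁ᵢ/nᵢ), with n₁ᵢ = aᵢ+bᵢ (exposed), n₀ᵢ = cᵢ+dᵢ (unexposed), nᵢ = n₁ᵢ+n₀ᵢ.
Stratum 1 (2010–2014): n₁ = 589, n₀ = 266, n = 855; a·n₀/n = 454·266/855 = 141.2444; c·n₁/n = 115·589/855 = 79.2222
Stratum 2 (2015–2019): n₁ = 1609, n₀ = 3149, n = 4758; a·n₀/n = 115·3149/4758 = 76.1108; c·n₁/n = 758·1609/4758 = 256.3308
RR_MH = (141.2444 + 76.1108) / (79.2222 + 256.3308) = 217.3552 / 335.5530 = 0.64775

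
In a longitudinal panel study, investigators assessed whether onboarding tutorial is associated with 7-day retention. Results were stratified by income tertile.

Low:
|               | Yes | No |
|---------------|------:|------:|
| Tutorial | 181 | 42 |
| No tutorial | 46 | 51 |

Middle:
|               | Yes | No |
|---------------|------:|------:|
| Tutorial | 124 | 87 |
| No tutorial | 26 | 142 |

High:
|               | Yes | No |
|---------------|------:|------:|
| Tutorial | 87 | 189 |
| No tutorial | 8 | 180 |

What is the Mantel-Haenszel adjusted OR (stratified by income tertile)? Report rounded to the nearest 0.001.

7.144

OR_MH = Σ(aᵢdᵢ/nᵢ) / Σ(bᵢcᵢ/nᵢ), where nᵢ is the stratum total.
Stratum 1 (Low): n = 320; a·d/n = 181·51/320 = 28.8469; b·c/n = 42·46/320 = 6.0375
Stratum 2 (Middle): n = 379; a·d/n = 124·142/379 = 46.4591; b·c/n = 87·26/379 = 5.9683
Stratum 3 (High): n = 464; a·d/n = 87·180/464 = 33.7500; b·c/n = 189·8/464 = 3.2586
OR_MH = (28.8469 + 46.4591 + 33.7500) / (6.0375 + 5.9683 + 3.2586) = 109.0560 / 15.2645 = 7.14444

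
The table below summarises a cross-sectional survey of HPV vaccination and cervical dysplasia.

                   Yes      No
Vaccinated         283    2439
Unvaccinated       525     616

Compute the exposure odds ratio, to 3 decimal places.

Cells: a = 283, b = 2439, c = 525, d = 616.
OR = (a·d)/(b·c) = (283 × 616) / (2439 × 525) = 174328 / 1280475 = 0.13614
Exposure is associated with lower odds of cervical dysplasia (OR = 0.14 < 1).

0.136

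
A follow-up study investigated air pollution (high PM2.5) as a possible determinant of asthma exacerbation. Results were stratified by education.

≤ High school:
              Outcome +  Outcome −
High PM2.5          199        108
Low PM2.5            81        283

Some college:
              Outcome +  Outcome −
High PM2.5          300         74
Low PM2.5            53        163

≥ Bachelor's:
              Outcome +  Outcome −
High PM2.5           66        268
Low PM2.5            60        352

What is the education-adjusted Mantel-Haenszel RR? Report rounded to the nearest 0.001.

2.607

RR_MH = Σ(aᵢ·n₀ᵢ/nᵢ) / Σ(cᵢ·n₁ᵢ/nᵢ), with n₁ᵢ = aᵢ+bᵢ (exposed), n₀ᵢ = cᵢ+dᵢ (unexposed), nᵢ = n₁ᵢ+n₀ᵢ.
Stratum 1 (≤ High school): n₁ = 307, n₀ = 364, n = 671; a·n₀/n = 199·364/671 = 107.9523; c·n₁/n = 81·307/671 = 37.0596
Stratum 2 (Some college): n₁ = 374, n₀ = 216, n = 590; a·n₀/n = 300·216/590 = 109.8305; c·n₁/n = 53·374/590 = 33.5966
Stratum 3 (≥ Bachelor's): n₁ = 334, n₀ = 412, n = 746; a·n₀/n = 66·412/746 = 36.4504; c·n₁/n = 60·334/746 = 26.8633
RR_MH = (107.9523 + 109.8305 + 36.4504) / (37.0596 + 33.5966 + 26.8633) = 254.2332 / 97.5195 = 2.60700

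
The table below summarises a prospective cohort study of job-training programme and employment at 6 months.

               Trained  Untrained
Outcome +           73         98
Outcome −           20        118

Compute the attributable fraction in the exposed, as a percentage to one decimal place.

42.2

Reading the table with exposure as columns: a = 73 (Trained, case), b = 20 (Trained, non-case), c = 98 (Untrained, case), d = 118.
Risk in exposed = 73/93 = 0.78495; risk in unexposed = 98/216 = 0.45370.
RR = 0.78495/0.45370 = 1.73009
AR% = (RR − 1)/RR × 100 = (1.73009 − 1)/1.73009 × 100 = 42.1994%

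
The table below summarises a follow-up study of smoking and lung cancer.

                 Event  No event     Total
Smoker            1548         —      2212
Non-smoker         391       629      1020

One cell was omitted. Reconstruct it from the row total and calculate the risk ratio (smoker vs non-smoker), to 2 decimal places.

1.83

The missing cell is in the exposed row: 2212 − 1548 = 664.
So a = 1548, b = 664, c = 391, d = 629.
RR = [a/(a+b)] / [c/(c+d)] = (1548/2212) / (391/1020) = 0.69982/0.38333 = 1.82562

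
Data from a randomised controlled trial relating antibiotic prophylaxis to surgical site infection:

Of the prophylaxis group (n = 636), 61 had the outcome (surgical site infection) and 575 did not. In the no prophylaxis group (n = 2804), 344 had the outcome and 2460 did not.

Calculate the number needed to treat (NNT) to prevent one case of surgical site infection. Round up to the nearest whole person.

38

Risk in treated group = 61/636 = 0.09591; risk in control = 344/2804 = 0.12268.
Absolute risk reduction = 0.12268 − 0.09591 = 0.02677
NNT = 1 / ARR = 1 / 0.02677 = 37.355 → round up → 38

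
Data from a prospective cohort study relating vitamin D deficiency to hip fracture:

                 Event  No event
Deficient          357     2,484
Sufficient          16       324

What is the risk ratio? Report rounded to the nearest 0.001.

2.670

Cells: a = 357, b = 2484, c = 16, d = 324.
Risk in exposed = 357/2841 = 0.12566; risk in unexposed = 16/340 = 0.04706.
RR = 0.12566 / 0.04706 = 2.67027
The risk among the exposed is 2.67 times that among the unexposed.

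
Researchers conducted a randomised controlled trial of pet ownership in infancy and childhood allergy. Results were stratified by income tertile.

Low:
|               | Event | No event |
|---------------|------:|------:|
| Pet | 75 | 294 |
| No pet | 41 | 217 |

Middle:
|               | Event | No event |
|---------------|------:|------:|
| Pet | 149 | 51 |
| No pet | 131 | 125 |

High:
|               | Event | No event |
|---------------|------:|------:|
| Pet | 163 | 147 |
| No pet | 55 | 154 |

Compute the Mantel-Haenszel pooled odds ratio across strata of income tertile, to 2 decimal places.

2.33

OR_MH = Σ(aᵢdᵢ/nᵢ) / Σ(bᵢcᵢ/nᵢ), where nᵢ is the stratum total.
Stratum 1 (Low): n = 627; a·d/n = 75·217/627 = 25.9569; b·c/n = 294·41/627 = 19.2249
Stratum 2 (Middle): n = 456; a·d/n = 149·125/456 = 40.8443; b·c/n = 51·131/456 = 14.6513
Stratum 3 (High): n = 519; a·d/n = 163·154/519 = 48.3661; b·c/n = 147·55/519 = 15.5780
OR_MH = (25.9569 + 40.8443 + 48.3661) / (19.2249 + 14.6513 + 15.5780) = 115.1673 / 49.4542 = 2.32877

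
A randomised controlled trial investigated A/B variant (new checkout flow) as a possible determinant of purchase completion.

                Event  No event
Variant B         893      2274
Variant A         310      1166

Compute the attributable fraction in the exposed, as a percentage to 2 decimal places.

25.51

Cells: a = 893, b = 2274, c = 310, d = 1166.
Risk in exposed = 893/3167 = 0.28197; risk in unexposed = 310/1476 = 0.21003.
RR = 0.28197/0.21003 = 1.34254
AR% = (RR − 1)/RR × 100 = (1.34254 − 1)/1.34254 × 100 = 25.5145%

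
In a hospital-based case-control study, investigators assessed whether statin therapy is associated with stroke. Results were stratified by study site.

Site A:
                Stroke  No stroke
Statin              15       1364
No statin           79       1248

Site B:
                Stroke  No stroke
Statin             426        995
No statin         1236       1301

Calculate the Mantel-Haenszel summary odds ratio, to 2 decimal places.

OR_MH = Σ(aᵢdᵢ/nᵢ) / Σ(bᵢcᵢ/nᵢ), where nᵢ is the stratum total.
Stratum 1 (Site A): n = 2706; a·d/n = 15·1248/2706 = 6.9180; b·c/n = 1364·79/2706 = 39.8211
Stratum 2 (Site B): n = 3958; a·d/n = 426·1301/3958 = 140.0268; b·c/n = 995·1236/3958 = 310.7175
OR_MH = (6.9180 + 140.0268) / (39.8211 + 310.7175) = 146.9447 / 350.5387 = 0.41920

0.42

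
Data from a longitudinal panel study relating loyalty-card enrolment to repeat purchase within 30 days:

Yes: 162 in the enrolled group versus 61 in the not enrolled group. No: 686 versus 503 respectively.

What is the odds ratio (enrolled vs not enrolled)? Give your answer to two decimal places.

1.95

From the description: a = 162, b = 686, c = 61, d = 503.
OR = (a·d)/(b·c) = (162 × 503) / (686 × 61) = 81486 / 41846 = 1.94728
The odds of repeat purchase within 30 days are about 1.95 times as high in the enrolled group.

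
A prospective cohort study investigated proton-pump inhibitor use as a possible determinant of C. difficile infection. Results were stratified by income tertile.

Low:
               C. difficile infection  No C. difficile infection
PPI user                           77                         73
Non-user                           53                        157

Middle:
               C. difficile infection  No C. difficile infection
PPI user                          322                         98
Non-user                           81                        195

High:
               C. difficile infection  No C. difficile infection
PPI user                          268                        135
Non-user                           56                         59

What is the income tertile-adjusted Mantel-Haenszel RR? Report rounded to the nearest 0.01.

2.03

RR_MH = Σ(aᵢ·n₀ᵢ/nᵢ) / Σ(cᵢ·n₁ᵢ/nᵢ), with n₁ᵢ = aᵢ+bᵢ (exposed), n₀ᵢ = cᵢ+dᵢ (unexposed), nᵢ = n₁ᵢ+n₀ᵢ.
Stratum 1 (Low): n₁ = 150, n₀ = 210, n = 360; a·n₀/n = 77·210/360 = 44.9167; c·n₁/n = 53·150/360 = 22.0833
Stratum 2 (Middle): n₁ = 420, n₀ = 276, n = 696; a·n₀/n = 322·276/696 = 127.6897; c·n₁/n = 81·420/696 = 48.8793
Stratum 3 (High): n₁ = 403, n₀ = 115, n = 518; a·n₀/n = 268·115/518 = 59.4981; c·n₁/n = 56·403/518 = 43.5676
RR_MH = (44.9167 + 127.6897 + 59.4981) / (22.0833 + 48.8793 + 43.5676) = 232.1044 / 114.5302 = 2.02658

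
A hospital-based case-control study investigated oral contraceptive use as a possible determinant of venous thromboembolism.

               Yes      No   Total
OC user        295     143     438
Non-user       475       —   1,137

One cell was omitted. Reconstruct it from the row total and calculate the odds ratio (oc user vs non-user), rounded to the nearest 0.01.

2.88

The missing cell is in the unexposed row: 1137 − 475 = 662.
So a = 295, b = 143, c = 475, d = 662.
OR = (a·d)/(b·c) = (295 × 662) / (143 × 475) = 195290 / 67925 = 2.87508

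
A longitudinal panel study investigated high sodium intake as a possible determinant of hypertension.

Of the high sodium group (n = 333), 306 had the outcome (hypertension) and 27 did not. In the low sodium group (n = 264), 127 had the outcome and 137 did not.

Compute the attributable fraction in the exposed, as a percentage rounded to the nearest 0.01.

From the description: a = 306, b = 27, c = 127, d = 137.
Risk in exposed = 306/333 = 0.91892; risk in unexposed = 127/264 = 0.48106.
RR = 0.91892/0.48106 = 1.91019
AR% = (RR − 1)/RR × 100 = (1.91019 − 1)/1.91019 × 100 = 47.6493%

47.65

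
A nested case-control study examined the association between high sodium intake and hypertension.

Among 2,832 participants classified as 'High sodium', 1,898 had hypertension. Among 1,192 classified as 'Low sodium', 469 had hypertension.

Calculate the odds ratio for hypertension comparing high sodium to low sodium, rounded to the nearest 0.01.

3.13

From the description: a = 1898, b = 934, c = 469, d = 723.
OR = (a·d)/(b·c) = (1898 × 723) / (934 × 469) = 1372254 / 438046 = 3.13267
The odds of hypertension are about 3.13 times as high in the high sodium group.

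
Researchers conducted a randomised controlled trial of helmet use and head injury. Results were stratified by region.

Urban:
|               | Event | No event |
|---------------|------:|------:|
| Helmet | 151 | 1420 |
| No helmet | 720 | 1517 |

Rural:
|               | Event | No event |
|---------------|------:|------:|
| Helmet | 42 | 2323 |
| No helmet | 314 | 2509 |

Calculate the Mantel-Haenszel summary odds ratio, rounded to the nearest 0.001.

0.197

OR_MH = Σ(aᵢdᵢ/nᵢ) / Σ(bᵢcᵢ/nᵢ), where nᵢ is the stratum total.
Stratum 1 (Urban): n = 3808; a·d/n = 151·1517/3808 = 60.1541; b·c/n = 1420·720/3808 = 268.4874
Stratum 2 (Rural): n = 5188; a·d/n = 42·2509/5188 = 20.3119; b·c/n = 2323·314/5188 = 140.5979
OR_MH = (60.1541 + 20.3119) / (268.4874 + 140.5979) = 80.4660 / 409.0853 = 0.19670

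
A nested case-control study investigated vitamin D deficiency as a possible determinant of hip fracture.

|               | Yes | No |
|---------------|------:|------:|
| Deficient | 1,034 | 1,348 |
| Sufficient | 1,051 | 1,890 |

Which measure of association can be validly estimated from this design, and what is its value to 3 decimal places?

1.379

Cells: a = 1034, b = 1348, c = 1051, d = 1890.
This is a nested case-control study: participants were sampled on outcome status, so risks in the source population cannot be estimated directly — relative risk is not valid here. The odds ratio is the appropriate measure.
OR = (a·d)/(b·c) = (1034 × 1890) / (1348 × 1051) = 1954260 / 1416748 = 1.37940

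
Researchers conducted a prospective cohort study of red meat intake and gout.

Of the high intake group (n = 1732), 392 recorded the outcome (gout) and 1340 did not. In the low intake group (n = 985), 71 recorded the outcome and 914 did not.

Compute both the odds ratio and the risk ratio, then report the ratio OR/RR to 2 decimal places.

From the description: a = 392, b = 1340, c = 71, d = 914.
OR = (392·914)/(1340·71) = 358288/95140 = 3.76590
Risk in exposed = 392/1732 = 0.22633; risk in unexposed = 71/985 = 0.07208; RR = 3.13990
OR/RR = 3.76590 / 3.13990 = 1.19937
The outcome is not rare, so the OR lies further from 1 than the RR.

1.20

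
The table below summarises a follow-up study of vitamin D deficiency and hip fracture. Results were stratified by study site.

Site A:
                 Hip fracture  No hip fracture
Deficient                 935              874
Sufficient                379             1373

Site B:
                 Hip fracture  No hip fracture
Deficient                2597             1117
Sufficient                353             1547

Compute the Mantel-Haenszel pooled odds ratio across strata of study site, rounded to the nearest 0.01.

OR_MH = Σ(aᵢdᵢ/nᵢ) / Σ(bᵢcᵢ/nᵢ), where nᵢ is the stratum total.
Stratum 1 (Site A): n = 3561; a·d/n = 935·1373/3561 = 360.5041; b·c/n = 874·379/3561 = 93.0205
Stratum 2 (Site B): n = 5614; a·d/n = 2597·1547/5614 = 715.6322; b·c/n = 1117·353/5614 = 70.2353
OR_MH = (360.5041 + 715.6322) / (93.0205 + 70.2353) = 1076.1362 / 163.2558 = 6.59172

6.59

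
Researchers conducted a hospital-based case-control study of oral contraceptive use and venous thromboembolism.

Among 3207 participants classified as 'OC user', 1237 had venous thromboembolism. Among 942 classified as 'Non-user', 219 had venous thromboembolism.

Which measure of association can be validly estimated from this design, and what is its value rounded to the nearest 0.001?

From the description: a = 1237, b = 1970, c = 219, d = 723.
This is a hospital-based case-control study: participants were sampled on outcome status, so risks in the source population cannot be estimated directly — relative risk is not valid here. The odds ratio is the appropriate measure.
OR = (a·d)/(b·c) = (1237 × 723) / (1970 × 219) = 894351 / 431430 = 2.07299

2.073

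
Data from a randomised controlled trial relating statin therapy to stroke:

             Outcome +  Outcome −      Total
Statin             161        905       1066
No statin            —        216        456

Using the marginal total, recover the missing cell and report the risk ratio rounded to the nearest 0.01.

0.29

The missing cell is in the unexposed row: 456 − 216 = 240.
So a = 161, b = 905, c = 240, d = 216.
RR = [a/(a+b)] / [c/(c+d)] = (161/1066) / (240/456) = 0.15103/0.52632 = 0.28696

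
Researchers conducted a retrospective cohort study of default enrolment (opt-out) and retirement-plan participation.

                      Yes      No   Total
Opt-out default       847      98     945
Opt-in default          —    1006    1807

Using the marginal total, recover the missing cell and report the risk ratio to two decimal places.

The missing cell is in the unexposed row: 1807 − 1006 = 801.
So a = 847, b = 98, c = 801, d = 1006.
RR = [a/(a+b)] / [c/(c+d)] = (847/945) / (801/1807) = 0.89630/0.44328 = 2.02198

2.02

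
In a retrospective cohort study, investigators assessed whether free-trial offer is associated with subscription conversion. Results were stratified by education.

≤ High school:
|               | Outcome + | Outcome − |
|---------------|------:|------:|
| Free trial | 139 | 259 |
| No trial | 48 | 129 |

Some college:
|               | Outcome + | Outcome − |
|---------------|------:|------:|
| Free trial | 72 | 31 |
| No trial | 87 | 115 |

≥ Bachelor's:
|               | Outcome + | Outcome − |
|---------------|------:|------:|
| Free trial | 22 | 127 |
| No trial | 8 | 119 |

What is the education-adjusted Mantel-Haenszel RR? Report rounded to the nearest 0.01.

RR_MH = Σ(aᵢ·n₀ᵢ/nᵢ) / Σ(cᵢ·n₁ᵢ/nᵢ), with n₁ᵢ = aᵢ+bᵢ (exposed), n₀ᵢ = cᵢ+dᵢ (unexposed), nᵢ = n₁ᵢ+n₀ᵢ.
Stratum 1 (≤ High school): n₁ = 398, n₀ = 177, n = 575; a·n₀/n = 139·177/575 = 42.7878; c·n₁/n = 48·398/575 = 33.2243
Stratum 2 (Some college): n₁ = 103, n₀ = 202, n = 305; a·n₀/n = 72·202/305 = 47.6852; c·n₁/n = 87·103/305 = 29.3803
Stratum 3 (≥ Bachelor's): n₁ = 149, n₀ = 127, n = 276; a·n₀/n = 22·127/276 = 10.1232; c·n₁/n = 8·149/276 = 4.3188
RR_MH = (42.7878 + 47.6852 + 10.1232) / (33.2243 + 29.3803 + 4.3188) = 100.5963 / 66.9235 = 1.50315

1.50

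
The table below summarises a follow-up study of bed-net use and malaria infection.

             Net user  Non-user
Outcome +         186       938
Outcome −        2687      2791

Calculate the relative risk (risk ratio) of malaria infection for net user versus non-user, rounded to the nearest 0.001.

0.257

Reading the table with exposure as columns: a = 186 (Net user, case), b = 2687 (Net user, non-case), c = 938 (Non-user, case), d = 2791.
Risk in exposed = 186/2873 = 0.06474; risk in unexposed = 938/3729 = 0.25154.
RR = 0.06474 / 0.25154 = 0.25738
The risk is 74% lower among the exposed than among the unexposed.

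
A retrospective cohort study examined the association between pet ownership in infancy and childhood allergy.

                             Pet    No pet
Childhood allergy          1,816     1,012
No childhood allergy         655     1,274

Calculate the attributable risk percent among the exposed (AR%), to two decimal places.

Reading the table with exposure as columns: a = 1816 (Pet, case), b = 655 (Pet, non-case), c = 1012 (No pet, case), d = 1274.
Risk in exposed = 1816/2471 = 0.73493; risk in unexposed = 1012/2286 = 0.44269.
RR = 0.73493/0.44269 = 1.66012
AR% = (RR − 1)/RR × 100 = (1.66012 − 1)/1.66012 × 100 = 39.7633%

39.76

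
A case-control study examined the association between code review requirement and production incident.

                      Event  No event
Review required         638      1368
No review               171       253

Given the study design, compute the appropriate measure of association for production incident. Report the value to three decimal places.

Cells: a = 638, b = 1368, c = 171, d = 253.
This is a case-control study: participants were sampled on outcome status, so risks in the source population cannot be estimated directly — relative risk is not valid here. The odds ratio is the appropriate measure.
OR = (a·d)/(b·c) = (638 × 253) / (1368 × 171) = 161414 / 233928 = 0.69002

0.690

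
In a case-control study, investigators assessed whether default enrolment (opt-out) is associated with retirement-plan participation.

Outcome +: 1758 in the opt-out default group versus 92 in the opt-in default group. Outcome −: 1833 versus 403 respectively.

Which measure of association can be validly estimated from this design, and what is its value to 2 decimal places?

From the description: a = 1758, b = 1833, c = 92, d = 403.
This is a case-control study: participants were sampled on outcome status, so risks in the source population cannot be estimated directly — relative risk is not valid here. The odds ratio is the appropriate measure.
OR = (a·d)/(b·c) = (1758 × 403) / (1833 × 92) = 708474 / 168636 = 4.20120

4.20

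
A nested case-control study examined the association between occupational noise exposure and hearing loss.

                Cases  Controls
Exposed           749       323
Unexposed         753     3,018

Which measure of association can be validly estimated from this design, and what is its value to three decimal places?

Cells: a = 749, b = 323, c = 753, d = 3018.
This is a nested case-control study: participants were sampled on outcome status, so risks in the source population cannot be estimated directly — relative risk is not valid here. The odds ratio is the appropriate measure.
OR = (a·d)/(b·c) = (749 × 3018) / (323 × 753) = 2260482 / 243219 = 9.29402

9.294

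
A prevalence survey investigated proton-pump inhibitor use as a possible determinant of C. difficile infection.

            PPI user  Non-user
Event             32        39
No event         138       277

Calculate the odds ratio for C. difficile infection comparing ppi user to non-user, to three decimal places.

Reading the table with exposure as columns: a = 32 (PPI user, case), b = 138 (PPI user, non-case), c = 39 (Non-user, case), d = 277.
OR = (a·d)/(b·c) = (32 × 277) / (138 × 39) = 8864 / 5382 = 1.64697
The odds of C. difficile infection are about 1.65 times as high in the ppi user group.

1.647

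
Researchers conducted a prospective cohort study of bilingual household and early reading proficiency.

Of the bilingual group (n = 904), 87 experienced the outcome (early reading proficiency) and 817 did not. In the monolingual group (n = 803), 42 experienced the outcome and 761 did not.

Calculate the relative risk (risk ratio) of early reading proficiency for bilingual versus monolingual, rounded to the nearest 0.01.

From the description: a = 87, b = 817, c = 42, d = 761.
Risk in exposed = 87/904 = 0.09624; risk in unexposed = 42/803 = 0.05230.
RR = 0.09624 / 0.05230 = 1.84000
The risk among the exposed is 1.84 times that among the unexposed.

1.84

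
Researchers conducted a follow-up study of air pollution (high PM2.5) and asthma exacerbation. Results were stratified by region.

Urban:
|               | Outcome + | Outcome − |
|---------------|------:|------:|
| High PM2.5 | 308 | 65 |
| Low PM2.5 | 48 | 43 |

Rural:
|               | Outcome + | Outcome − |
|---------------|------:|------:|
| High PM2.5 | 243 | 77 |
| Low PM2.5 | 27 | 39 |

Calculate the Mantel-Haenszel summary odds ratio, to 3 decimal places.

OR_MH = Σ(aᵢdᵢ/nᵢ) / Σ(bᵢcᵢ/nᵢ), where nᵢ is the stratum total.
Stratum 1 (Urban): n = 464; a·d/n = 308·43/464 = 28.5431; b·c/n = 65·48/464 = 6.7241
Stratum 2 (Rural): n = 386; a·d/n = 243·39/386 = 24.5518; b·c/n = 77·27/386 = 5.3860
OR_MH = (28.5431 + 24.5518) / (6.7241 + 5.3860) = 53.0949 / 12.1101 = 4.38433

4.384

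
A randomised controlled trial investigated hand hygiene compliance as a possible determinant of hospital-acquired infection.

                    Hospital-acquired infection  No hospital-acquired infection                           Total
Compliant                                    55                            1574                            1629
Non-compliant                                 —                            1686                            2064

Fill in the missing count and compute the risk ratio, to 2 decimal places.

0.18

The missing cell is in the unexposed row: 2064 − 1686 = 378.
So a = 55, b = 1574, c = 378, d = 1686.
RR = [a/(a+b)] / [c/(c+d)] = (55/1629) / (378/2064) = 0.03376/0.18314 = 0.18436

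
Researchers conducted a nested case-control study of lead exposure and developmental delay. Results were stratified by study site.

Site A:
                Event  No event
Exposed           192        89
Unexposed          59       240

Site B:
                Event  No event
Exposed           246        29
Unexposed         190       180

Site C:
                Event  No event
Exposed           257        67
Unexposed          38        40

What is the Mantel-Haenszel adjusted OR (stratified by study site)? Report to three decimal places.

OR_MH = Σ(aᵢdᵢ/nᵢ) / Σ(bᵢcᵢ/nᵢ), where nᵢ is the stratum total.
Stratum 1 (Site A): n = 580; a·d/n = 192·240/580 = 79.4483; b·c/n = 89·59/580 = 9.0534
Stratum 2 (Site B): n = 645; a·d/n = 246·180/645 = 68.6512; b·c/n = 29·190/645 = 8.5426
Stratum 3 (Site C): n = 402; a·d/n = 257·40/402 = 25.5721; b·c/n = 67·38/402 = 6.3333
OR_MH = (79.4483 + 68.6512 + 25.5721) / (9.0534 + 8.5426 + 6.3333) = 173.6716 / 23.9294 = 7.25766

7.258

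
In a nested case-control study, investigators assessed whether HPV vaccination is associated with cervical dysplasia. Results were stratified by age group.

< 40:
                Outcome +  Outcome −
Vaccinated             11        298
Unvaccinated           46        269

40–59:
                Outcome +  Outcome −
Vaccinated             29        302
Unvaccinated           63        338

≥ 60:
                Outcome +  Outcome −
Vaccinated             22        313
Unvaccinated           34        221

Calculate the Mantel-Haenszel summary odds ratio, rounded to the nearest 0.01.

0.40

OR_MH = Σ(aᵢdᵢ/nᵢ) / Σ(bᵢcᵢ/nᵢ), where nᵢ is the stratum total.
Stratum 1 (< 40): n = 624; a·d/n = 11·269/624 = 4.7420; b·c/n = 298·46/624 = 21.9679
Stratum 2 (40–59): n = 732; a·d/n = 29·338/732 = 13.3907; b·c/n = 302·63/732 = 25.9918
Stratum 3 (≥ 60): n = 590; a·d/n = 22·221/590 = 8.2407; b·c/n = 313·34/590 = 18.0373
OR_MH = (4.7420 + 13.3907 + 8.2407) / (21.9679 + 25.9918 + 18.0373) = 26.3734 / 65.9970 = 0.39961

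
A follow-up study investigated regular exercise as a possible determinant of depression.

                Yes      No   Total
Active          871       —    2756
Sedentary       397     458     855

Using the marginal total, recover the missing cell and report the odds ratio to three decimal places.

The missing cell is in the exposed row: 2756 − 871 = 1885.
So a = 871, b = 1885, c = 397, d = 458.
OR = (a·d)/(b·c) = (871 × 458) / (1885 × 397) = 398918 / 748345 = 0.53307

0.533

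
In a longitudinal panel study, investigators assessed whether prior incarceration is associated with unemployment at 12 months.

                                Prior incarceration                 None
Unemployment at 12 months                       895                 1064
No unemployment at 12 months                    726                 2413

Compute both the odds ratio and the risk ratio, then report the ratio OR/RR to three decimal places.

Reading the table with exposure as columns: a = 895 (Prior incarceration, case), b = 726 (Prior incarceration, non-case), c = 1064 (None, case), d = 2413.
OR = (895·2413)/(726·1064) = 2159635/772464 = 2.79577
Risk in exposed = 895/1621 = 0.55213; risk in unexposed = 1064/3477 = 0.30601; RR = 1.80428
OR/RR = 2.79577 / 1.80428 = 1.54953
The outcome is not rare, so the OR lies further from 1 than the RR.

1.550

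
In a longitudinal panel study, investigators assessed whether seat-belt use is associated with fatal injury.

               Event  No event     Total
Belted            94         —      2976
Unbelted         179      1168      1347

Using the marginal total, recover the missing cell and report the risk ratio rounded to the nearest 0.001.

0.238

The missing cell is in the exposed row: 2976 − 94 = 2882.
So a = 94, b = 2882, c = 179, d = 1168.
RR = [a/(a+b)] / [c/(c+d)] = (94/2976) / (179/1347) = 0.03159/0.13289 = 0.23769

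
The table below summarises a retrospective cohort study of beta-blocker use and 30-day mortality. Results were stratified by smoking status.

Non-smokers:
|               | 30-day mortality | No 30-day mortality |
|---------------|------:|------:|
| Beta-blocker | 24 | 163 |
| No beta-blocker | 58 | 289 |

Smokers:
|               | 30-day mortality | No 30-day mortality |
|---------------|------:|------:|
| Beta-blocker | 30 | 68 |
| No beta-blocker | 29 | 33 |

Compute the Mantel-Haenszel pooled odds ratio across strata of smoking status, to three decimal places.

OR_MH = Σ(aᵢdᵢ/nᵢ) / Σ(bᵢcᵢ/nᵢ), where nᵢ is the stratum total.
Stratum 1 (Non-smokers): n = 534; a·d/n = 24·289/534 = 12.9888; b·c/n = 163·58/534 = 17.7041
Stratum 2 (Smokers): n = 160; a·d/n = 30·33/160 = 6.1875; b·c/n = 68·29/160 = 12.3250
OR_MH = (12.9888 + 6.1875) / (17.7041 + 12.3250) = 19.1763 / 30.0291 = 0.63859

0.639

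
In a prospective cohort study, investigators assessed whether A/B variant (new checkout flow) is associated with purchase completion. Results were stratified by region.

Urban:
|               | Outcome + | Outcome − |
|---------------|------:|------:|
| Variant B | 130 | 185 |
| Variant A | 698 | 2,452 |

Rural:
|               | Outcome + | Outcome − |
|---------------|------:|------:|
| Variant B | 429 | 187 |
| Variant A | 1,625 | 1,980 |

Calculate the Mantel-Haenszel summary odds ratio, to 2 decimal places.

2.68

OR_MH = Σ(aᵢdᵢ/nᵢ) / Σ(bᵢcᵢ/nᵢ), where nᵢ is the stratum total.
Stratum 1 (Urban): n = 3465; a·d/n = 130·2452/3465 = 91.9942; b·c/n = 185·698/3465 = 37.2670
Stratum 2 (Rural): n = 4221; a·d/n = 429·1980/4221 = 201.2367; b·c/n = 187·1625/4221 = 71.9912
OR_MH = (91.9942 + 201.2367) / (37.2670 + 71.9912) = 293.2309 / 109.2582 = 2.68383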